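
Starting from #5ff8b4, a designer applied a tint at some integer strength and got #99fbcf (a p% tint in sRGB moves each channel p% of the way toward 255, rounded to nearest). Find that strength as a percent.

36%

#5ff8b4 is rgb(95, 248, 180); #99fbcf is rgb(153, 251, 207).
On the R channel (widest range): 153 ≈ 95 + (p/100)(255 − 95), so p ≈ 100×(153 − 95)/(255 − 95) = 5800/160 = 36.25.
p = 36 reproduces all three channels after rounding.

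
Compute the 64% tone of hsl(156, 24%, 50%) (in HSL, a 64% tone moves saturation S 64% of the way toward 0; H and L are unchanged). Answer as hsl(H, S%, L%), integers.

hsl(156, 9%, 50%)

S moves 64% from 24 toward 0: 24 − 15.36 = 8.64 → 9.
H and L are unchanged.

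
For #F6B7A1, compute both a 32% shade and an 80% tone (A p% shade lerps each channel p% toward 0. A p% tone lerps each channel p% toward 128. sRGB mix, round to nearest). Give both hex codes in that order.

#F6B7A1 is rgb(246, 183, 161).
32% shade:
  R: 246 + 0.32×(0−246) = 246 − 78.72 = 167.28 → 167
  G: 183 + 0.32×(0−183) = 183 − 58.56 = 124.44 → 124
  B: 161 + 0.32×(0−161) = 161 − 51.52 = 109.48 → 109
  → #A77C6D
80% tone:
  R: 246 + 0.8×(128−246) = 246 − 94.4 = 151.6 → 152
  G: 183 + 0.8×(128−183) = 183 − 44 = 139 → 139
  B: 161 + 0.8×(128−161) = 161 − 26.4 = 134.6 → 135
  → #988B87

#A77C6D, #988B87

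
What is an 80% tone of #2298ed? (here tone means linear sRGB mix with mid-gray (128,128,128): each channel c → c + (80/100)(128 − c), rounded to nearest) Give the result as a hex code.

#2298ed is rgb(34, 152, 237).
Lerp each channel 80% toward 128:
  R: 34 + 0.8×(128−34) = 34 + 75.2 = 109.2 → 109
  G: 152 − 19.2 = 132.8 → 133
  B: 237 − 87.2 = 149.8 → 150
rgb(109, 133, 150) = #6d8596.

#6d8596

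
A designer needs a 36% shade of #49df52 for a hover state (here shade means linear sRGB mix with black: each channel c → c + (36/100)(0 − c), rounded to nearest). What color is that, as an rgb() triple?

#49df52 is rgb(73, 223, 82).
A 36% shade moves each channel 36% toward 0:
  R: 73 + 0.36×(0−73) = 73 − 26.28 = 46.72 → 47
  G: 223 − 80.28 = 142.72 → 143
  B: 82 − 29.52 = 52.48 → 52

rgb(47, 143, 52)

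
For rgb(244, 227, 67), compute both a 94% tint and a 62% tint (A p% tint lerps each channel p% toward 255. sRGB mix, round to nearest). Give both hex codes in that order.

#fefdf4, #fbf4b8

94% tint:
  R: 244 + 10.34 = 254.34 → 254
  G: 227 + 0.94×(255−227) = 227 + 26.32 = 253.32 → 253
  B: 67 + 0.94×(255−67) = 67 + 176.72 = 243.72 → 244
  → #fefdf4
62% tint:
  R: 244 + 6.82 = 250.82 → 251
  G: 227 + 0.62×(255−227) = 227 + 17.36 = 244.36 → 244
  B: 67 + 0.62×(255−67) = 67 + 116.56 = 183.56 → 184
  → #fbf4b8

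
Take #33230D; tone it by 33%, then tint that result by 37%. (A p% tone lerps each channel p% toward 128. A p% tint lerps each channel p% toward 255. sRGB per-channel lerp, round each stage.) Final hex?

#8E887E

#33230D is rgb(51, 35, 13).
Lerp each channel 33% toward 128:
  R: 51 + 25.41 = 76.41 → 76
  G: 35 + 30.69 = 65.69 → 66
  B: 13 + 37.95 = 50.95 → 51
After the tone: rgb(76, 66, 51) = #4C4233.
Lerp each channel 37% toward 255:
  R: 76 + 0.37×(255−76) = 76 + 66.23 = 142.23 → 142
  G: 66 + 0.37×(255−66) = 66 + 69.93 = 135.93 → 136
  B: 51 + 0.37×(255−51) = 51 + 75.48 = 126.48 → 126
rgb(142, 136, 126) = #8E887E.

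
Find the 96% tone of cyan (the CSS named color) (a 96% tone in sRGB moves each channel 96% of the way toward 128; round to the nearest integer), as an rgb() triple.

CSS cyan is rgb(0, 255, 255).
A 96% tone moves each channel 96% toward 128:
  R: 0 + 0.96×(128−0) = 0 + 122.88 = 122.88 → 123
  G: 255 + 0.96×(128−255) = 255 − 121.92 = 133.08 → 133
  B: 255 + 0.96×(128−255) = 255 − 121.92 = 133.08 → 133

rgb(123, 133, 133)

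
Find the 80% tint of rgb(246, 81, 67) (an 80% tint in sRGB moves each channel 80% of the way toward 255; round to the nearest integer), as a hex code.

Lerp each channel 80% toward 255:
  R: 246 + 0.8×(255−246) = 246 + 7.2 = 253.2 → 253
  G: 81 + 139.2 = 220.2 → 220
  B: 67 + 0.8×(255−67) = 67 + 150.4 = 217.4 → 217
rgb(253, 220, 217) = #FDDCD9.

#FDDCD9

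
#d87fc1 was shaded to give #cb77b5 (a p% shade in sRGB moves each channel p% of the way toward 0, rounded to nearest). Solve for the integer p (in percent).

6%

#d87fc1 is rgb(216, 127, 193); #cb77b5 is rgb(203, 119, 181).
On the R channel (widest range): 203 ≈ 216 + (p/100)(0 − 216), so p ≈ 100×(203 − 216)/(0 − 216) = -1300/-216 = 6.02.
p = 6 reproduces all three channels after rounding.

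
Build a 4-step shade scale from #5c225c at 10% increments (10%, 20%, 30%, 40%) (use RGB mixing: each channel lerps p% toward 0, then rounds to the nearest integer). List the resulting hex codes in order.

#5c225c is rgb(92, 34, 92).
10%: (92 − 9.2 = 82.8→83, 34 − 3.4 = 30.6→31, 92 − 9.2 = 82.8→83) → #531f53
20%: (92 − 18.4 = 73.6→74, 34 − 6.8 = 27.2→27, 92 − 18.4 = 73.6→74) → #4a1b4a
30%: (92 − 27.6 = 64.4→64, 34 − 10.2 = 23.8→24, 92 − 27.6 = 64.4→64) → #401840
40%: (92 − 36.8 = 55.2→55, 34 − 13.6 = 20.4→20, 92 − 36.8 = 55.2→55) → #371437

#531f53, #4a1b4a, #401840, #371437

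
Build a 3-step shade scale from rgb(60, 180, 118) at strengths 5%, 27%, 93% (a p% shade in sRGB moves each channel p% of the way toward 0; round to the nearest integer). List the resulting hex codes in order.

5%: (60 − 3 = 57→57, 180 − 9 = 171→171, 118 − 5.9 = 112.1→112) → #39ab70
27%: (60 − 16.2 = 43.8→44, 180 − 48.6 = 131.4→131, 118 − 31.86 = 86.14→86) → #2c8356
93%: (60 − 55.8 = 4.2→4, 180 − 167.4 = 12.6→13, 118 − 109.74 = 8.26→8) → #040d08

#39ab70, #2c8356, #040d08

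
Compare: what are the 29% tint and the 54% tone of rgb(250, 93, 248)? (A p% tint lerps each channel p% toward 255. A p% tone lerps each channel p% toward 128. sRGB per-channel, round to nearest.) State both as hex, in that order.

#fb8cfa, #b870b7

29% tint:
  R: 250 + 1.45 = 251.45 → 251
  G: 93 + 46.98 = 139.98 → 140
  B: 248 + 0.29×(255−248) = 248 + 2.03 = 250.03 → 250
  → #fb8cfa
54% tone:
  R: 250 − 65.88 = 184.12 → 184
  G: 93 + 0.54×(128−93) = 93 + 18.9 = 111.9 → 112
  B: 248 + 0.54×(128−248) = 248 − 64.8 = 183.2 → 183
  → #b870b7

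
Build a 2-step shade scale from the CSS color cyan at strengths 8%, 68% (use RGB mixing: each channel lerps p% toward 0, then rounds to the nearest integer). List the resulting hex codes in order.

CSS cyan is rgb(0, 255, 255).
8%: (0→0, 255 − 20.4 = 234.6→235, 255 − 20.4 = 234.6→235) → #00EBEB
68%: (0→0, 255 − 173.4 = 81.6→82, 255 − 173.4 = 81.6→82) → #005252

#00EBEB, #005252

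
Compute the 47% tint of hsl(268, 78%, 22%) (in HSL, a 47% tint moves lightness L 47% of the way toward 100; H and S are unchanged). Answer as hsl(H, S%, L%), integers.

hsl(268, 78%, 59%)

L moves 47% from 22 toward 100: 22 + 36.66 = 58.66 → 59.
H and S are unchanged.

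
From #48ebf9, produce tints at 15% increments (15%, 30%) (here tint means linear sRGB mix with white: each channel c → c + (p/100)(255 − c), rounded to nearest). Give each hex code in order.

#63eefa, #7ff1fb

#48ebf9 is rgb(72, 235, 249).
15%: (72 + 27.45 = 99.45→99, 235 + 3 = 238→238, 249 + 0.9 = 249.9→250) → #63eefa
30%: (72 + 54.9 = 126.9→127, 235 + 6 = 241→241, 249 + 1.8 = 250.8→251) → #7ff1fb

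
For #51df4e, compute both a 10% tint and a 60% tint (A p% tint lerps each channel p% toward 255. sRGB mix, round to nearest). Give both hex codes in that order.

#51df4e is rgb(81, 223, 78).
10% tint:
  R: 81 + 17.4 = 98.4 → 98
  G: 223 + 0.1×(255−223) = 223 + 3.2 = 226.2 → 226
  B: 78 + 0.1×(255−78) = 78 + 17.7 = 95.7 → 96
  → #62e260
60% tint:
  R: 81 + 0.6×(255−81) = 81 + 104.4 = 185.4 → 185
  G: 223 + 0.6×(255−223) = 223 + 19.2 = 242.2 → 242
  B: 78 + 106.2 = 184.2 → 184
  → #b9f2b8

#62e260, #b9f2b8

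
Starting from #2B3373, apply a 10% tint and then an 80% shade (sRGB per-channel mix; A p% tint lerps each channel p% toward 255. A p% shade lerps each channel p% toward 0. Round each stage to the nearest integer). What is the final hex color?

#0D0E1A

#2B3373 is rgb(43, 51, 115).
Per channel, c → c + 0.1(255 − c):
  R: 43 + 0.1×(255−43) = 43 + 21.2 = 64.2 → 64
  G: 51 + 0.1×(255−51) = 51 + 20.4 = 71.4 → 71
  B: 115 + 14 = 129 → 129
After the tint: rgb(64, 71, 129) = #404781.
Lerp each channel 80% toward 0:
  R: 64 + 0.8×(0−64) = 64 − 51.2 = 12.8 → 13
  G: 71 − 56.8 = 14.2 → 14
  B: 129 − 103.2 = 25.8 → 26
rgb(13, 14, 26) = #0D0E1A.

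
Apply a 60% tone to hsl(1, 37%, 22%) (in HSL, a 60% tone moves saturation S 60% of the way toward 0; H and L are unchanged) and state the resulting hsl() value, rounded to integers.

S moves 60% from 37 toward 0: 37 − 22.2 = 14.8 → 15.
H and L are unchanged.

hsl(1, 15%, 22%)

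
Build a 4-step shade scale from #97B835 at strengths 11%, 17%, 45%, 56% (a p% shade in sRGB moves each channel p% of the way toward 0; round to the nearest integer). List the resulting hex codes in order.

#97B835 is rgb(151, 184, 53).
11%: (151 − 16.61 = 134.39→134, 184 − 20.24 = 163.76→164, 53 − 5.83 = 47.17→47) → #86A42F
17%: (151 − 25.67 = 125.33→125, 184 − 31.28 = 152.72→153, 53 − 9.01 = 43.99→44) → #7D992C
45%: (151 − 67.95 = 83.05→83, 184 − 82.8 = 101.2→101, 53 − 23.85 = 29.15→29) → #53651D
56%: (151 − 84.56 = 66.44→66, 184 − 103.04 = 80.96→81, 53 − 29.68 = 23.32→23) → #425117

#86A42F, #7D992C, #53651D, #425117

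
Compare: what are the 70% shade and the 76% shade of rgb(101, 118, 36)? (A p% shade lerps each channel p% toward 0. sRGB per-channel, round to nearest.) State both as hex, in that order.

70% shade:
  R: 101 − 70.7 = 30.3 → 30
  G: 118 − 82.6 = 35.4 → 35
  B: 36 + 0.7×(0−36) = 36 − 25.2 = 10.8 → 11
  → #1e230b
76% shade:
  R: 101 − 76.76 = 24.24 → 24
  G: 118 + 0.76×(0−118) = 118 − 89.68 = 28.32 → 28
  B: 36 − 27.36 = 8.64 → 9
  → #181c09

#1e230b, #181c09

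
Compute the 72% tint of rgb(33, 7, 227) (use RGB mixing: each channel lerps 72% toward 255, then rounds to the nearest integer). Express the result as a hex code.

Per channel, c → c + 0.72(255 − c):
  R: 33 + 0.72×(255−33) = 33 + 159.84 = 192.84 → 193
  G: 7 + 178.56 = 185.56 → 186
  B: 227 + 0.72×(255−227) = 227 + 20.16 = 247.16 → 247
rgb(193, 186, 247) = #C1BAF7.

#C1BAF7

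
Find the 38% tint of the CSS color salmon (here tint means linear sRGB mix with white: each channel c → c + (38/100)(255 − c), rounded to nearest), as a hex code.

CSS salmon is rgb(250, 128, 114).
A 38% tint moves each channel 38% toward 255:
  R: 250 + 0.38×(255−250) = 250 + 1.9 = 251.9 → 252
  G: 128 + 48.26 = 176.26 → 176
  B: 114 + 0.38×(255−114) = 114 + 53.58 = 167.58 → 168
rgb(252, 176, 168) = #FCB0A8.

#FCB0A8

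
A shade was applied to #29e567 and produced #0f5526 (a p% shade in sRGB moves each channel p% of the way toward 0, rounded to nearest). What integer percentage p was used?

63%

#29e567 is rgb(41, 229, 103); #0f5526 is rgb(15, 85, 38).
On the G channel (widest range): 85 ≈ 229 + (p/100)(0 − 229), so p ≈ 100×(85 − 229)/(0 − 229) = -14400/-229 = 62.88.
p = 63 reproduces all three channels after rounding.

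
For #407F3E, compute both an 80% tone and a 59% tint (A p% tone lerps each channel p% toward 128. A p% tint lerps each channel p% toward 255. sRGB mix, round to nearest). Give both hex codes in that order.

#407F3E is rgb(64, 127, 62).
80% tone:
  R: 64 + 51.2 = 115.2 → 115
  G: 127 + 0.8×(128−127) = 127 + 0.8 = 127.8 → 128
  B: 62 + 52.8 = 114.8 → 115
  → #738073
59% tint:
  R: 64 + 112.69 = 176.69 → 177
  G: 127 + 0.59×(255−127) = 127 + 75.52 = 202.52 → 203
  B: 62 + 0.59×(255−62) = 62 + 113.87 = 175.87 → 176
  → #B1CBB0

#738073, #B1CBB0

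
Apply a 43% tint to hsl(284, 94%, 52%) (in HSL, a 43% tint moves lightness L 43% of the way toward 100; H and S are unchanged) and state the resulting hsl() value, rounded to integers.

L moves 43% from 52 toward 100: 52 + 20.64 = 72.64 → 73.
H and S are unchanged.

hsl(284, 94%, 73%)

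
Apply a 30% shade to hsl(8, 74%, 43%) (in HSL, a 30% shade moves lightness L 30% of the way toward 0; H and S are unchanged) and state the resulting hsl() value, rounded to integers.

L moves 30% from 43 toward 0: 43 − 12.9 = 30.1 → 30.
H and S are unchanged.

hsl(8, 74%, 30%)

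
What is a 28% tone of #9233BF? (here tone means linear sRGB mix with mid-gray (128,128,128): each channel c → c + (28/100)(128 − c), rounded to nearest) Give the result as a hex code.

#8D49AD

#9233BF is rgb(146, 51, 191).
A 28% tone moves each channel 28% toward 128:
  R: 146 + 0.28×(128−146) = 146 − 5.04 = 140.96 → 141
  G: 51 + 0.28×(128−51) = 51 + 21.56 = 72.56 → 73
  B: 191 + 0.28×(128−191) = 191 − 17.64 = 173.36 → 173
rgb(141, 73, 173) = #8D49AD.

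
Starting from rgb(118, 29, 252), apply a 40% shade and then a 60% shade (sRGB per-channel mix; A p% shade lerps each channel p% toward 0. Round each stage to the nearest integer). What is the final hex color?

#1c073c

Lerp each channel 40% toward 0:
  R: 118 + 0.4×(0−118) = 118 − 47.2 = 70.8 → 71
  G: 29 + 0.4×(0−29) = 29 − 11.6 = 17.4 → 17
  B: 252 − 100.8 = 151.2 → 151
After the shade: rgb(71, 17, 151) = #471197.
Per channel, c → c + 0.6(0 − c):
  R: 71 − 42.6 = 28.4 → 28
  G: 17 + 0.6×(0−17) = 17 − 10.2 = 6.8 → 7
  B: 151 + 0.6×(0−151) = 151 − 90.6 = 60.4 → 60
rgb(28, 7, 60) = #1c073c.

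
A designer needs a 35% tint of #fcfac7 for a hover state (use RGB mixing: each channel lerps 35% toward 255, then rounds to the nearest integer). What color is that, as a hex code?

#fcfac7 is rgb(252, 250, 199).
Per channel, c → c + 0.35(255 − c):
  R: 252 + 1.05 = 253.05 → 253
  G: 250 + 1.75 = 251.75 → 252
  B: 199 + 0.35×(255−199) = 199 + 19.6 = 218.6 → 219
rgb(253, 252, 219) = #fdfcdb.

#fdfcdb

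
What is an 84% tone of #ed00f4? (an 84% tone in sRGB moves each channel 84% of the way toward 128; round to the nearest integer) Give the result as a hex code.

#ed00f4 is rgb(237, 0, 244).
An 84% tone moves each channel 84% toward 128:
  R: 237 + 0.84×(128−237) = 237 − 91.56 = 145.44 → 145
  G: 0 + 107.52 = 107.52 → 108
  B: 244 − 97.44 = 146.56 → 147
rgb(145, 108, 147) = #916c93.

#916c93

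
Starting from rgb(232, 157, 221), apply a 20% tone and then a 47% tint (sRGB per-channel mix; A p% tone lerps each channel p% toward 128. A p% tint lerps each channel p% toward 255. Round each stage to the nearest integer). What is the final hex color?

#E8C8E3

A 20% tone moves each channel 20% toward 128:
  R: 232 + 0.2×(128−232) = 232 − 20.8 = 211.2 → 211
  G: 157 + 0.2×(128−157) = 157 − 5.8 = 151.2 → 151
  B: 221 − 18.6 = 202.4 → 202
After the tone: rgb(211, 151, 202) = #D397CA.
A 47% tint moves each channel 47% toward 255:
  R: 211 + 0.47×(255−211) = 211 + 20.68 = 231.68 → 232
  G: 151 + 0.47×(255−151) = 151 + 48.88 = 199.88 → 200
  B: 202 + 0.47×(255−202) = 202 + 24.91 = 226.91 → 227
rgb(232, 200, 227) = #E8C8E3.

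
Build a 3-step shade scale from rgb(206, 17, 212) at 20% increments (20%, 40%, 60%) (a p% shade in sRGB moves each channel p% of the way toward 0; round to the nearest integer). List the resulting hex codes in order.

20%: (206 − 41.2 = 164.8→165, 17 − 3.4 = 13.6→14, 212 − 42.4 = 169.6→170) → #A50EAA
40%: (206 − 82.4 = 123.6→124, 17 − 6.8 = 10.2→10, 212 − 84.8 = 127.2→127) → #7C0A7F
60%: (206 − 123.6 = 82.4→82, 17 − 10.2 = 6.8→7, 212 − 127.2 = 84.8→85) → #520755

#A50EAA, #7C0A7F, #520755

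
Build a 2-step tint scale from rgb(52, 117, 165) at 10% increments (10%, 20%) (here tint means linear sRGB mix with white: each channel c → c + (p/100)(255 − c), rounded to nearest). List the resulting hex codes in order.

10%: (52 + 20.3 = 72.3→72, 117 + 13.8 = 130.8→131, 165 + 9 = 174→174) → #4883AE
20%: (52 + 40.6 = 92.6→93, 117 + 27.6 = 144.6→145, 165 + 18 = 183→183) → #5D91B7

#4883AE, #5D91B7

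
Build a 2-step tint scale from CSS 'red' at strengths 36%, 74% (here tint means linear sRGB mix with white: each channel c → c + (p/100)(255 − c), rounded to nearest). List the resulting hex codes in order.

#ff5c5c, #ffbdbd

CSS red is rgb(255, 0, 0).
36%: (255→255, 0 + 91.8 = 91.8→92, 0 + 91.8 = 91.8→92) → #ff5c5c
74%: (255→255, 0 + 188.7 = 188.7→189, 0 + 188.7 = 188.7→189) → #ffbdbd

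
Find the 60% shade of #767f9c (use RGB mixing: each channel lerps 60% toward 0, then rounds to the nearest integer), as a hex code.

#767f9c is rgb(118, 127, 156).
Lerp each channel 60% toward 0:
  R: 118 + 0.6×(0−118) = 118 − 70.8 = 47.2 → 47
  G: 127 + 0.6×(0−127) = 127 − 76.2 = 50.8 → 51
  B: 156 − 93.6 = 62.4 → 62
rgb(47, 51, 62) = #2f333e.

#2f333e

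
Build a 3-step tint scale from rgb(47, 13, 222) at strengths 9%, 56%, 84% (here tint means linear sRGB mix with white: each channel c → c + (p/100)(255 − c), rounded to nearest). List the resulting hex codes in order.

#4223e1, #a395f0, #ded8fa

9%: (47 + 18.72 = 65.72→66, 13 + 21.78 = 34.78→35, 222 + 2.97 = 224.97→225) → #4223e1
56%: (47 + 116.48 = 163.48→163, 13 + 135.52 = 148.52→149, 222 + 18.48 = 240.48→240) → #a395f0
84%: (47 + 174.72 = 221.72→222, 13 + 203.28 = 216.28→216, 222 + 27.72 = 249.72→250) → #ded8fa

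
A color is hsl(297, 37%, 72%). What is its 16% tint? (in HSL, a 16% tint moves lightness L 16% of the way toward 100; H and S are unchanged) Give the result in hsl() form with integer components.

hsl(297, 37%, 76%)

L moves 16% from 72 toward 100: 72 + 4.48 = 76.48 → 76.
H and S are unchanged.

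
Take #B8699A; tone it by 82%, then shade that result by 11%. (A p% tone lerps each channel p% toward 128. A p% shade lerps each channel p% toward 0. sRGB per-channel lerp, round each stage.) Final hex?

#7B6E76

#B8699A is rgb(184, 105, 154).
An 82% tone moves each channel 82% toward 128:
  R: 184 − 45.92 = 138.08 → 138
  G: 105 + 0.82×(128−105) = 105 + 18.86 = 123.86 → 124
  B: 154 − 21.32 = 132.68 → 133
After the tone: rgb(138, 124, 133) = #8A7C85.
Per channel, c → c + 0.11(0 − c):
  R: 138 − 15.18 = 122.82 → 123
  G: 124 + 0.11×(0−124) = 124 − 13.64 = 110.36 → 110
  B: 133 − 14.63 = 118.37 → 118
rgb(123, 110, 118) = #7B6E76.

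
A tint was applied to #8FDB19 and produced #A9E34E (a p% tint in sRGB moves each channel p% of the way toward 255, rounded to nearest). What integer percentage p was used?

23%

#8FDB19 is rgb(143, 219, 25); #A9E34E is rgb(169, 227, 78).
On the B channel (widest range): 78 ≈ 25 + (p/100)(255 − 25), so p ≈ 100×(78 − 25)/(255 − 25) = 5300/230 = 23.04.
p = 23 reproduces all three channels after rounding.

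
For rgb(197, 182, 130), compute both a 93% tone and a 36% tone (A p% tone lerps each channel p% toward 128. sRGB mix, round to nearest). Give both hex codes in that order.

93% tone:
  R: 197 − 64.17 = 132.83 → 133
  G: 182 + 0.93×(128−182) = 182 − 50.22 = 131.78 → 132
  B: 130 + 0.93×(128−130) = 130 − 1.86 = 128.14 → 128
  → #858480
36% tone:
  R: 197 + 0.36×(128−197) = 197 − 24.84 = 172.16 → 172
  G: 182 + 0.36×(128−182) = 182 − 19.44 = 162.56 → 163
  B: 130 + 0.36×(128−130) = 130 − 0.72 = 129.28 → 129
  → #aca381

#858480, #aca381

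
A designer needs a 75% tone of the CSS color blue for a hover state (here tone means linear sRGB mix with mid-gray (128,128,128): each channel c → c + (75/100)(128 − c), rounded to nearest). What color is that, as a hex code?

CSS blue is rgb(0, 0, 255).
Per channel, c → c + 0.75(128 − c):
  R: 0 + 0.75×(128−0) = 0 + 96 = 96 → 96
  G: 0 + 96 = 96 → 96
  B: 255 − 95.25 = 159.75 → 160
rgb(96, 96, 160) = #6060a0.

#6060a0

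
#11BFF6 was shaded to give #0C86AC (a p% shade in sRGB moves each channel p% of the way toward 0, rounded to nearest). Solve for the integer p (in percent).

30%

#11BFF6 is rgb(17, 191, 246); #0C86AC is rgb(12, 134, 172).
On the B channel (widest range): 172 ≈ 246 + (p/100)(0 − 246), so p ≈ 100×(172 − 246)/(0 − 246) = -7400/-246 = 30.08.
p = 30 reproduces all three channels after rounding.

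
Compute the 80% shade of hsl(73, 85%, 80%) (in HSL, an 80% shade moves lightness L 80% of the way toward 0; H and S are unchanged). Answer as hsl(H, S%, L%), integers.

hsl(73, 85%, 16%)

L moves 80% from 80 toward 0: 80 − 64 = 16 → 16.
H and S are unchanged.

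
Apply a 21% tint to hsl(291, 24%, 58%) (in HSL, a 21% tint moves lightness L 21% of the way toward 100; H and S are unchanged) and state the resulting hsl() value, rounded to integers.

L moves 21% from 58 toward 100: 58 + 8.82 = 66.82 → 67.
H and S are unchanged.

hsl(291, 24%, 67%)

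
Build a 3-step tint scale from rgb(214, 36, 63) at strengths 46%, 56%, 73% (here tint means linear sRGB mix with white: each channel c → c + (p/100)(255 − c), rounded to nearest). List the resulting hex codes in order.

#E98997, #ED9FAB, #F4C4CB

46%: (214 + 18.86 = 232.86→233, 36 + 100.74 = 136.74→137, 63 + 88.32 = 151.32→151) → #E98997
56%: (214 + 22.96 = 236.96→237, 36 + 122.64 = 158.64→159, 63 + 107.52 = 170.52→171) → #ED9FAB
73%: (214 + 29.93 = 243.93→244, 36 + 159.87 = 195.87→196, 63 + 140.16 = 203.16→203) → #F4C4CB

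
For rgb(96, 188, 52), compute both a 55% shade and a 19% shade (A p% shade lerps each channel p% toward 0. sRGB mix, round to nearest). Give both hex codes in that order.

#2B5517, #4E982A

55% shade:
  R: 96 − 52.8 = 43.2 → 43
  G: 188 + 0.55×(0−188) = 188 − 103.4 = 84.6 → 85
  B: 52 − 28.6 = 23.4 → 23
  → #2B5517
19% shade:
  R: 96 − 18.24 = 77.76 → 78
  G: 188 + 0.19×(0−188) = 188 − 35.72 = 152.28 → 152
  B: 52 + 0.19×(0−52) = 52 − 9.88 = 42.12 → 42
  → #4E982A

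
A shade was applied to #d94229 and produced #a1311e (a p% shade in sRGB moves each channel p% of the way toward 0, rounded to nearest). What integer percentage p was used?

#d94229 is rgb(217, 66, 41); #a1311e is rgb(161, 49, 30).
On the R channel (widest range): 161 ≈ 217 + (p/100)(0 − 217), so p ≈ 100×(161 − 217)/(0 − 217) = -5600/-217 = 25.81.
p = 26 reproduces all three channels after rounding.

26%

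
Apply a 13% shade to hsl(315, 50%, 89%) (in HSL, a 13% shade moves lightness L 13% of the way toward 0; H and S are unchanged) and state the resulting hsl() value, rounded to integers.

L moves 13% from 89 toward 0: 89 − 11.57 = 77.43 → 77.
H and S are unchanged.

hsl(315, 50%, 77%)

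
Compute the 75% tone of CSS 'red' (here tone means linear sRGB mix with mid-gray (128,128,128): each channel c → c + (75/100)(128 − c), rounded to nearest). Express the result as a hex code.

#A06060

CSS red is rgb(255, 0, 0).
A 75% tone moves each channel 75% toward 128:
  R: 255 − 95.25 = 159.75 → 160
  G: 0 + 0.75×(128−0) = 0 + 96 = 96 → 96
  B: 0 + 0.75×(128−0) = 0 + 96 = 96 → 96
rgb(160, 96, 96) = #A06060.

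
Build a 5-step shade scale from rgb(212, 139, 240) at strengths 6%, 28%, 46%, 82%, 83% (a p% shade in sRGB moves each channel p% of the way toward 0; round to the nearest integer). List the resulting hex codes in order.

#C783E2, #9964AD, #724B82, #26192B, #241829

6%: (212 − 12.72 = 199.28→199, 139 − 8.34 = 130.66→131, 240 − 14.4 = 225.6→226) → #C783E2
28%: (212 − 59.36 = 152.64→153, 139 − 38.92 = 100.08→100, 240 − 67.2 = 172.8→173) → #9964AD
46%: (212 − 97.52 = 114.48→114, 139 − 63.94 = 75.06→75, 240 − 110.4 = 129.6→130) → #724B82
82%: (212 − 173.84 = 38.16→38, 139 − 113.98 = 25.02→25, 240 − 196.8 = 43.2→43) → #26192B
83%: (212 − 175.96 = 36.04→36, 139 − 115.37 = 23.63→24, 240 − 199.2 = 40.8→41) → #241829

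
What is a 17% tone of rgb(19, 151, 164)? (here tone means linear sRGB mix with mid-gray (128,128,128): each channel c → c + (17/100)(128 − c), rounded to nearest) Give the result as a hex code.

#26939E

Per channel, c → c + 0.17(128 − c):
  R: 19 + 0.17×(128−19) = 19 + 18.53 = 37.53 → 38
  G: 151 − 3.91 = 147.09 → 147
  B: 164 − 6.12 = 157.88 → 158
rgb(38, 147, 158) = #26939E.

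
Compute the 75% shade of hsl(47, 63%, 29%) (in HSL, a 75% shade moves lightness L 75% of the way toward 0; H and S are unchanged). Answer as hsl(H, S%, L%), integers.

L moves 75% from 29 toward 0: 29 − 21.75 = 7.25 → 7.
H and S are unchanged.

hsl(47, 63%, 7%)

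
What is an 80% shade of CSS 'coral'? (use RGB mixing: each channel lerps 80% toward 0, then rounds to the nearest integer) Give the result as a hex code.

CSS coral is rgb(255, 127, 80).
Lerp each channel 80% toward 0:
  R: 255 + 0.8×(0−255) = 255 − 204 = 51 → 51
  G: 127 + 0.8×(0−127) = 127 − 101.6 = 25.4 → 25
  B: 80 + 0.8×(0−80) = 80 − 64 = 16 → 16
rgb(51, 25, 16) = #331910.

#331910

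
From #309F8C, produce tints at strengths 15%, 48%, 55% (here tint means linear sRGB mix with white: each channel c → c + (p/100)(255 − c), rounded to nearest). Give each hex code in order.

#4FAD9D, #93CDC3, #A2D4CB

#309F8C is rgb(48, 159, 140).
15%: (48 + 31.05 = 79.05→79, 159 + 14.4 = 173.4→173, 140 + 17.25 = 157.25→157) → #4FAD9D
48%: (48 + 99.36 = 147.36→147, 159 + 46.08 = 205.08→205, 140 + 55.2 = 195.2→195) → #93CDC3
55%: (48 + 113.85 = 161.85→162, 159 + 52.8 = 211.8→212, 140 + 63.25 = 203.25→203) → #A2D4CB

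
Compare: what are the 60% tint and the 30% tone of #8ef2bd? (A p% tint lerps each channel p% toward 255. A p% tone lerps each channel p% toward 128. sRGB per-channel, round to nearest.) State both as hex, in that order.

#d2fae5, #8ad0ab

#8ef2bd is rgb(142, 242, 189).
60% tint:
  R: 142 + 0.6×(255−142) = 142 + 67.8 = 209.8 → 210
  G: 242 + 0.6×(255−242) = 242 + 7.8 = 249.8 → 250
  B: 189 + 0.6×(255−189) = 189 + 39.6 = 228.6 → 229
  → #d2fae5
30% tone:
  R: 142 − 4.2 = 137.8 → 138
  G: 242 − 34.2 = 207.8 → 208
  B: 189 + 0.3×(128−189) = 189 − 18.3 = 170.7 → 171
  → #8ad0ab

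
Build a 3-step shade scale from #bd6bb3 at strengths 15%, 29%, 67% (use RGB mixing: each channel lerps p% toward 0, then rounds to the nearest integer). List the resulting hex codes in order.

#a15b98, #864c7f, #3e233b

#bd6bb3 is rgb(189, 107, 179).
15%: (189 − 28.35 = 160.65→161, 107 − 16.05 = 90.95→91, 179 − 26.85 = 152.15→152) → #a15b98
29%: (189 − 54.81 = 134.19→134, 107 − 31.03 = 75.97→76, 179 − 51.91 = 127.09→127) → #864c7f
67%: (189 − 126.63 = 62.37→62, 107 − 71.69 = 35.31→35, 179 − 119.93 = 59.07→59) → #3e233b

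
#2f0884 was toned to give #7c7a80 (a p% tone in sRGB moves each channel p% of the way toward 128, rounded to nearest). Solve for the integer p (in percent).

#2f0884 is rgb(47, 8, 132); #7c7a80 is rgb(124, 122, 128).
On the G channel (widest range): 122 ≈ 8 + (p/100)(128 − 8), so p ≈ 100×(122 − 8)/(128 − 8) = 11400/120 = 95.00.
p = 95 reproduces all three channels after rounding.

95%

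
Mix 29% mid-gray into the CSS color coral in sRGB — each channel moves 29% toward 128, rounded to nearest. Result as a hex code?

CSS coral is rgb(255, 127, 80).
Lerp each channel 29% toward 128:
  R: 255 − 36.83 = 218.17 → 218
  G: 127 + 0.29×(128−127) = 127 + 0.29 = 127.29 → 127
  B: 80 + 0.29×(128−80) = 80 + 13.92 = 93.92 → 94
rgb(218, 127, 94) = #da7f5e.

#da7f5e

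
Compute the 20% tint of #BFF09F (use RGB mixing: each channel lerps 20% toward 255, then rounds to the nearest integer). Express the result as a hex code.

#BFF09F is rgb(191, 240, 159).
Per channel, c → c + 0.2(255 − c):
  R: 191 + 0.2×(255−191) = 191 + 12.8 = 203.8 → 204
  G: 240 + 3 = 243 → 243
  B: 159 + 19.2 = 178.2 → 178
rgb(204, 243, 178) = #CCF3B2.

#CCF3B2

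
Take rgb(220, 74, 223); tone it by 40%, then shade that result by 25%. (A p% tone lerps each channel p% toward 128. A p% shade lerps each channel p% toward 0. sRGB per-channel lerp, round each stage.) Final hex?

#89488b

Per channel, c → c + 0.4(128 − c):
  R: 220 − 36.8 = 183.2 → 183
  G: 74 + 0.4×(128−74) = 74 + 21.6 = 95.6 → 96
  B: 223 + 0.4×(128−223) = 223 − 38 = 185 → 185
After the tone: rgb(183, 96, 185) = #b760b9.
Per channel, c → c + 0.25(0 − c):
  R: 183 + 0.25×(0−183) = 183 − 45.75 = 137.25 → 137
  G: 96 + 0.25×(0−96) = 96 − 24 = 72 → 72
  B: 185 + 0.25×(0−185) = 185 − 46.25 = 138.75 → 139
rgb(137, 72, 139) = #89488b.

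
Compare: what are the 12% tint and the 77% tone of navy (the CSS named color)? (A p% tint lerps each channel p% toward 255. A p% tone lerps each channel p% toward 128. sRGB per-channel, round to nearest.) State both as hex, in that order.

#1F1F8F, #636380

CSS navy is rgb(0, 0, 128).
12% tint:
  R: 0 + 30.6 = 30.6 → 31
  G: 0 + 0.12×(255−0) = 0 + 30.6 = 30.6 → 31
  B: 128 + 0.12×(255−128) = 128 + 15.24 = 143.24 → 143
  → #1F1F8F
77% tone:
  R: 0 + 98.56 = 98.56 → 99
  G: 0 + 0.77×(128−0) = 0 + 98.56 = 98.56 → 99
  B: 128 + 0.77×(128−128) = 128 + 0 = 128 → 128
  → #636380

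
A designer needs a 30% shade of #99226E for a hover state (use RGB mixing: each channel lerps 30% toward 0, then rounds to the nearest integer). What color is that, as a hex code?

#6B184D

#99226E is rgb(153, 34, 110).
Lerp each channel 30% toward 0:
  R: 153 + 0.3×(0−153) = 153 − 45.9 = 107.1 → 107
  G: 34 + 0.3×(0−34) = 34 − 10.2 = 23.8 → 24
  B: 110 + 0.3×(0−110) = 110 − 33 = 77 → 77
rgb(107, 24, 77) = #6B184D.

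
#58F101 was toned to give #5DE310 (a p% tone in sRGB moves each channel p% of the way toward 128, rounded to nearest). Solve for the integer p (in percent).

12%

#58F101 is rgb(88, 241, 1); #5DE310 is rgb(93, 227, 16).
On the B channel (widest range): 16 ≈ 1 + (p/100)(128 − 1), so p ≈ 100×(16 − 1)/(128 − 1) = 1500/127 = 11.81.
p = 12 reproduces all three channels after rounding.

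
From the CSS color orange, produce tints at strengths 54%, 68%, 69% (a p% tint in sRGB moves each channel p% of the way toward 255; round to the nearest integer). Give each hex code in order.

CSS orange is rgb(255, 165, 0).
54%: (255→255, 165 + 48.6 = 213.6→214, 0 + 137.7 = 137.7→138) → #ffd68a
68%: (255→255, 165 + 61.2 = 226.2→226, 0 + 173.4 = 173.4→173) → #ffe2ad
69%: (255→255, 165 + 62.1 = 227.1→227, 0 + 175.95 = 175.95→176) → #ffe3b0

#ffd68a, #ffe2ad, #ffe3b0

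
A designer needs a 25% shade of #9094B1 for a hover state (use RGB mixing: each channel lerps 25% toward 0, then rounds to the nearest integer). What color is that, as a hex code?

#9094B1 is rgb(144, 148, 177).
Per channel, c → c + 0.25(0 − c):
  R: 144 − 36 = 108 → 108
  G: 148 − 37 = 111 → 111
  B: 177 − 44.25 = 132.75 → 133
rgb(108, 111, 133) = #6C6F85.

#6C6F85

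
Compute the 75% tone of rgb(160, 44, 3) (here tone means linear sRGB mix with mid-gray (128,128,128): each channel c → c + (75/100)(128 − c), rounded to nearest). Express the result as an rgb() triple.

rgb(136, 107, 97)

A 75% tone moves each channel 75% toward 128:
  R: 160 + 0.75×(128−160) = 160 − 24 = 136 → 136
  G: 44 + 63 = 107 → 107
  B: 3 + 0.75×(128−3) = 3 + 93.75 = 96.75 → 97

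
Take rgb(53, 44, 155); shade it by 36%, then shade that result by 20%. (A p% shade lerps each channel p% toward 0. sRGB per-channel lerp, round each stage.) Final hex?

Lerp each channel 36% toward 0:
  R: 53 + 0.36×(0−53) = 53 − 19.08 = 33.92 → 34
  G: 44 + 0.36×(0−44) = 44 − 15.84 = 28.16 → 28
  B: 155 − 55.8 = 99.2 → 99
After the shade: rgb(34, 28, 99) = #221c63.
Per channel, c → c + 0.2(0 − c):
  R: 34 + 0.2×(0−34) = 34 − 6.8 = 27.2 → 27
  G: 28 − 5.6 = 22.4 → 22
  B: 99 + 0.2×(0−99) = 99 − 19.8 = 79.2 → 79
rgb(27, 22, 79) = #1b164f.

#1b164f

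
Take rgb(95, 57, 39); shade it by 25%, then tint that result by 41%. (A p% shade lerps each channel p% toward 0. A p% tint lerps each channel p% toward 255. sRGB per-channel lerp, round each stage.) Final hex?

Per channel, c → c + 0.25(0 − c):
  R: 95 + 0.25×(0−95) = 95 − 23.75 = 71.25 → 71
  G: 57 − 14.25 = 42.75 → 43
  B: 39 + 0.25×(0−39) = 39 − 9.75 = 29.25 → 29
After the shade: rgb(71, 43, 29) = #472b1d.
A 41% tint moves each channel 41% toward 255:
  R: 71 + 75.44 = 146.44 → 146
  G: 43 + 86.92 = 129.92 → 130
  B: 29 + 0.41×(255−29) = 29 + 92.66 = 121.66 → 122
rgb(146, 130, 122) = #92827a.

#92827a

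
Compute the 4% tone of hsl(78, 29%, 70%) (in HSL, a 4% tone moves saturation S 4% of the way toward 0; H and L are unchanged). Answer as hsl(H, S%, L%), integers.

hsl(78, 28%, 70%)

S moves 4% from 29 toward 0: 29 − 1.16 = 27.84 → 28.
H and L are unchanged.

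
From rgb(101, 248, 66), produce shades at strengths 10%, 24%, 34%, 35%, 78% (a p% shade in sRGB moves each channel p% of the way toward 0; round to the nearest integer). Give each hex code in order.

10%: (101 − 10.1 = 90.9→91, 248 − 24.8 = 223.2→223, 66 − 6.6 = 59.4→59) → #5BDF3B
24%: (101 − 24.24 = 76.76→77, 248 − 59.52 = 188.48→188, 66 − 15.84 = 50.16→50) → #4DBC32
34%: (101 − 34.34 = 66.66→67, 248 − 84.32 = 163.68→164, 66 − 22.44 = 43.56→44) → #43A42C
35%: (101 − 35.35 = 65.65→66, 248 − 86.8 = 161.2→161, 66 − 23.1 = 42.9→43) → #42A12B
78%: (101 − 78.78 = 22.22→22, 248 − 193.44 = 54.56→55, 66 − 51.48 = 14.52→15) → #16370F

#5BDF3B, #4DBC32, #43A42C, #42A12B, #16370F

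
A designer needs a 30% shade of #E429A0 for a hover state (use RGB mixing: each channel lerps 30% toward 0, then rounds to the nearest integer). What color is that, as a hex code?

#E429A0 is rgb(228, 41, 160).
Per channel, c → c + 0.3(0 − c):
  R: 228 − 68.4 = 159.6 → 160
  G: 41 + 0.3×(0−41) = 41 − 12.3 = 28.7 → 29
  B: 160 + 0.3×(0−160) = 160 − 48 = 112 → 112
rgb(160, 29, 112) = #A01D70.

#A01D70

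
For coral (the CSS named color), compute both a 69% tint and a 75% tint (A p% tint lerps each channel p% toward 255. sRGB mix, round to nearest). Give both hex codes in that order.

CSS coral is rgb(255, 127, 80).
69% tint:
  R: 255 + 0.69×(255−255) = 255 + 0 = 255 → 255
  G: 127 + 88.32 = 215.32 → 215
  B: 80 + 0.69×(255−80) = 80 + 120.75 = 200.75 → 201
  → #FFD7C9
75% tint:
  R: 255 + 0.75×(255−255) = 255 + 0 = 255 → 255
  G: 127 + 96 = 223 → 223
  B: 80 + 0.75×(255−80) = 80 + 131.25 = 211.25 → 211
  → #FFDFD3

#FFD7C9, #FFDFD3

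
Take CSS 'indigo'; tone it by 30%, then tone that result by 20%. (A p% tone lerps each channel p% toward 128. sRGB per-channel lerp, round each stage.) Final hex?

#623881

CSS indigo is rgb(75, 0, 130).
A 30% tone moves each channel 30% toward 128:
  R: 75 + 15.9 = 90.9 → 91
  G: 0 + 38.4 = 38.4 → 38
  B: 130 + 0.3×(128−130) = 130 − 0.6 = 129.4 → 129
After the tone: rgb(91, 38, 129) = #5B2681.
Per channel, c → c + 0.2(128 − c):
  R: 91 + 7.4 = 98.4 → 98
  G: 38 + 0.2×(128−38) = 38 + 18 = 56 → 56
  B: 129 + 0.2×(128−129) = 129 − 0.2 = 128.8 → 129
rgb(98, 56, 129) = #623881.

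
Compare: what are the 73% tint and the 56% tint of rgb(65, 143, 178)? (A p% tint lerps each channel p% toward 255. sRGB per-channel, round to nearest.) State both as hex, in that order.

73% tint:
  R: 65 + 138.7 = 203.7 → 204
  G: 143 + 0.73×(255−143) = 143 + 81.76 = 224.76 → 225
  B: 178 + 0.73×(255−178) = 178 + 56.21 = 234.21 → 234
  → #CCE1EA
56% tint:
  R: 65 + 0.56×(255−65) = 65 + 106.4 = 171.4 → 171
  G: 143 + 0.56×(255−143) = 143 + 62.72 = 205.72 → 206
  B: 178 + 43.12 = 221.12 → 221
  → #ABCEDD

#CCE1EA, #ABCEDD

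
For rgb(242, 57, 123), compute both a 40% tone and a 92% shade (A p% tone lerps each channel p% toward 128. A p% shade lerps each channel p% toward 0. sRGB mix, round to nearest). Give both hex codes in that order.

40% tone:
  R: 242 − 45.6 = 196.4 → 196
  G: 57 + 0.4×(128−57) = 57 + 28.4 = 85.4 → 85
  B: 123 + 2 = 125 → 125
  → #C4557D
92% shade:
  R: 242 + 0.92×(0−242) = 242 − 222.64 = 19.36 → 19
  G: 57 + 0.92×(0−57) = 57 − 52.44 = 4.56 → 5
  B: 123 + 0.92×(0−123) = 123 − 113.16 = 9.84 → 10
  → #13050A

#C4557D, #13050A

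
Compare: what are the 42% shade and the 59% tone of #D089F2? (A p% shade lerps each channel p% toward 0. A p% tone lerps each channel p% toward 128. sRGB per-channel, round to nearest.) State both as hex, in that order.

#794F8C, #A184AF

#D089F2 is rgb(208, 137, 242).
42% shade:
  R: 208 + 0.42×(0−208) = 208 − 87.36 = 120.64 → 121
  G: 137 − 57.54 = 79.46 → 79
  B: 242 − 101.64 = 140.36 → 140
  → #794F8C
59% tone:
  R: 208 + 0.59×(128−208) = 208 − 47.2 = 160.8 → 161
  G: 137 − 5.31 = 131.69 → 132
  B: 242 − 67.26 = 174.74 → 175
  → #A184AF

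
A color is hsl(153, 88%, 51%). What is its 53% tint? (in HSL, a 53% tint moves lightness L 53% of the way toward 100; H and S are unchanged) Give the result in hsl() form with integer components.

hsl(153, 88%, 77%)

L moves 53% from 51 toward 100: 51 + 25.97 = 76.97 → 77.
H and S are unchanged.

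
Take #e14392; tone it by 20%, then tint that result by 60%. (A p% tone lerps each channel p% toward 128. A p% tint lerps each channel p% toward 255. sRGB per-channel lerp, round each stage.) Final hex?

#ebb9d2

#e14392 is rgb(225, 67, 146).
Lerp each channel 20% toward 128:
  R: 225 + 0.2×(128−225) = 225 − 19.4 = 205.6 → 206
  G: 67 + 12.2 = 79.2 → 79
  B: 146 + 0.2×(128−146) = 146 − 3.6 = 142.4 → 142
After the tone: rgb(206, 79, 142) = #ce4f8e.
A 60% tint moves each channel 60% toward 255:
  R: 206 + 29.4 = 235.4 → 235
  G: 79 + 105.6 = 184.6 → 185
  B: 142 + 0.6×(255−142) = 142 + 67.8 = 209.8 → 210
rgb(235, 185, 210) = #ebb9d2.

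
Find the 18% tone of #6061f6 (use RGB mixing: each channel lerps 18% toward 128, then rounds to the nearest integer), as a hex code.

#6667e1

#6061f6 is rgb(96, 97, 246).
Per channel, c → c + 0.18(128 − c):
  R: 96 + 0.18×(128−96) = 96 + 5.76 = 101.76 → 102
  G: 97 + 0.18×(128−97) = 97 + 5.58 = 102.58 → 103
  B: 246 + 0.18×(128−246) = 246 − 21.24 = 224.76 → 225
rgb(102, 103, 225) = #6667e1.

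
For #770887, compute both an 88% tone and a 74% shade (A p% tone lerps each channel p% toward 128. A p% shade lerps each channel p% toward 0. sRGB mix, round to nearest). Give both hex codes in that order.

#7F7281, #1F0223

#770887 is rgb(119, 8, 135).
88% tone:
  R: 119 + 7.92 = 126.92 → 127
  G: 8 + 0.88×(128−8) = 8 + 105.6 = 113.6 → 114
  B: 135 + 0.88×(128−135) = 135 − 6.16 = 128.84 → 129
  → #7F7281
74% shade:
  R: 119 + 0.74×(0−119) = 119 − 88.06 = 30.94 → 31
  G: 8 − 5.92 = 2.08 → 2
  B: 135 + 0.74×(0−135) = 135 − 99.9 = 35.1 → 35
  → #1F0223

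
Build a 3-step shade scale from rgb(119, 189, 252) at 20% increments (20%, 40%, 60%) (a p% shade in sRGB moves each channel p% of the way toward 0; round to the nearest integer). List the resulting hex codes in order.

20%: (119 − 23.8 = 95.2→95, 189 − 37.8 = 151.2→151, 252 − 50.4 = 201.6→202) → #5F97CA
40%: (119 − 47.6 = 71.4→71, 189 − 75.6 = 113.4→113, 252 − 100.8 = 151.2→151) → #477197
60%: (119 − 71.4 = 47.6→48, 189 − 113.4 = 75.6→76, 252 − 151.2 = 100.8→101) → #304C65

#5F97CA, #477197, #304C65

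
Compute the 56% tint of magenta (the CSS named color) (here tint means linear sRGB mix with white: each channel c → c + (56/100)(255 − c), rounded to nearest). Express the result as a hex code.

#FF8FFF

CSS magenta is rgb(255, 0, 255).
Lerp each channel 56% toward 255:
  R: 255 + 0 = 255 → 255
  G: 0 + 0.56×(255−0) = 0 + 142.8 = 142.8 → 143
  B: 255 + 0.56×(255−255) = 255 + 0 = 255 → 255
rgb(255, 143, 255) = #FF8FFF.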